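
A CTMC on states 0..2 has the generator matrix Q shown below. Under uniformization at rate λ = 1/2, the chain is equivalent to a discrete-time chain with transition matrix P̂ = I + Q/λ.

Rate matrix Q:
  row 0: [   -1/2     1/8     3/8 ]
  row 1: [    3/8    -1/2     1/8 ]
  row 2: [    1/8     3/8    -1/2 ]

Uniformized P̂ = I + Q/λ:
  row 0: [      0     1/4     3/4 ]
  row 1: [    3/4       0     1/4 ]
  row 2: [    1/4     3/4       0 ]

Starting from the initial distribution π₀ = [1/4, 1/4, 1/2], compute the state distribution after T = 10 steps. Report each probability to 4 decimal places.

π = [0.3342, 0.3307, 0.3351]

t=0: π = [0.2500, 0.2500, 0.5000]
t=1: π = [0.3125, 0.4375, 0.2500]
t=2: π = [0.3906, 0.2656, 0.3438]
t=3: π = [0.2852, 0.3555, 0.3594]
t=4: π = [0.3564, 0.3408, 0.3027]
t=5: π = [0.3313, 0.3162, 0.3525]
t=6: π = [0.3253, 0.3472, 0.3275]
t=7: π = [0.3423, 0.3270, 0.3307]
t=8: π = [0.3279, 0.3336, 0.3385]
t=9: π = [0.3348, 0.3358, 0.3293]
t=10: π = [0.3342, 0.3307, 0.3351]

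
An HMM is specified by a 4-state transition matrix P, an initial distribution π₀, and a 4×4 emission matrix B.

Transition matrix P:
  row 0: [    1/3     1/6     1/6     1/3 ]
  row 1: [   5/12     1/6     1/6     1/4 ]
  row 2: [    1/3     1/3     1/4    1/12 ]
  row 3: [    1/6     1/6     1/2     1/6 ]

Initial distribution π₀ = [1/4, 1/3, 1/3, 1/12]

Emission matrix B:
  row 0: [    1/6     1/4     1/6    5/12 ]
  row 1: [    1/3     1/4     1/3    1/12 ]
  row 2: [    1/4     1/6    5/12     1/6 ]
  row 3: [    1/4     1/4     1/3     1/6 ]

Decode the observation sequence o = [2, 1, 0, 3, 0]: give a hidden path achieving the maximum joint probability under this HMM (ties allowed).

path = [1, 3, 2, 0, 3]

t=0: δ = [4.167e-02, 1.111e-01, 1.389e-01, 2.778e-02]  (obs o_0=2)
t=1: δ = [1.157e-02, 1.157e-02, 5.787e-03, 6.944e-03]  ψ = [1, 2, 2, 1]  (obs o_1=1)
t=2: δ = [8.038e-04, 6.430e-04, 8.681e-04, 9.645e-04]  ψ = [1, 0, 3, 0]  (obs o_2=0)
t=3: δ = [1.206e-04, 2.411e-05, 8.038e-05, 4.465e-05]  ψ = [2, 2, 3, 0]  (obs o_3=3)
t=4: δ = [6.698e-06, 8.931e-06, 5.582e-06, 1.005e-05]  ψ = [0, 2, 3, 0]  (obs o_4=0)
backtrack: best end state = 3; path = [1, 3, 2, 0, 3]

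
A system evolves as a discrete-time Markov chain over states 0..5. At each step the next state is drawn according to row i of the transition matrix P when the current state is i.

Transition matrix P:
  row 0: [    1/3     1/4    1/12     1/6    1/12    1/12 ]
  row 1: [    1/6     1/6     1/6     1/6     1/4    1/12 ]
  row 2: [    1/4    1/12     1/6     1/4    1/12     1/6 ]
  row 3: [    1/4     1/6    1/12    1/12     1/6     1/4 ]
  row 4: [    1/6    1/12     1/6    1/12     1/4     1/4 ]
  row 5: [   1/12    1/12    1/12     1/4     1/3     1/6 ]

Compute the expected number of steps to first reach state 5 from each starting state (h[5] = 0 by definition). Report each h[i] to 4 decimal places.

h = [6.9562, 6.7039, 6.2651, 5.8058, 5.6614, 0.0000]

First-step conditioning: h[5] = 0; for i ≠ 5, h[i] = 1 + Σ_k P[i][k]·h[k].
  h[0] = 1 + 1/3·h[0] + 1/4·h[1] + 1/12·h[2] + 1/6·h[3] + 1/12·h[4]
  h[1] = 1 + 1/6·h[0] + 1/6·h[1] + 1/6·h[2] + 1/6·h[3] + 1/4·h[4]
  h[2] = 1 + 1/4·h[0] + 1/12·h[1] + 1/6·h[2] + 1/4·h[3] + 1/12·h[4]
  h[3] = 1 + 1/4·h[0] + 1/6·h[1] + 1/12·h[2] + 1/12·h[3] + 1/6·h[4]
  h[4] = 1 + 1/6·h[0] + 1/12·h[1] + 1/6·h[2] + 1/12·h[3] + 1/4·h[4]
Solving the 5×5 linear system over states ≠ 5 gives exactly h = [29397/4226, 56661/8452, 52953/8452, 49071/8452, 23925/4226, 0] (h[5] = 0 is the target).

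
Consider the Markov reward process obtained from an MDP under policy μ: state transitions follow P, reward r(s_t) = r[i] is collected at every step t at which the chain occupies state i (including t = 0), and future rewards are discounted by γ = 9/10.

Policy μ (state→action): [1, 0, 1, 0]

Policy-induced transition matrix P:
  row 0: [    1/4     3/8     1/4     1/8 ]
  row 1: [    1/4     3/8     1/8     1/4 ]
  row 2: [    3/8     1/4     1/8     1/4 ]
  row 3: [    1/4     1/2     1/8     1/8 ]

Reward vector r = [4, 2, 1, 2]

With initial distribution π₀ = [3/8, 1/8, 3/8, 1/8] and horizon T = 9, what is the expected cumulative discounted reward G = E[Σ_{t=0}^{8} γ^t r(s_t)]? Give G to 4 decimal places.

G = 14.6165

t=0: π = [0.3750, 0.1250, 0.3750, 0.1250], E[r] = 2.3750, γ^t·E[r] = 2.375000, running G = 2.375000
t=1: π = [0.2969, 0.3438, 0.1719, 0.1875], E[r] = 2.4219, γ^t·E[r] = 2.179688, running G = 4.554688
t=2: π = [0.2715, 0.3770, 0.1621, 0.1895], E[r] = 2.3809, γ^t·E[r] = 1.928496, running G = 6.483184
t=3: π = [0.2703, 0.3784, 0.1589, 0.1924], E[r] = 2.3816, γ^t·E[r] = 1.736180, running G = 8.219364
t=4: π = [0.2699, 0.3792, 0.1588, 0.1922], E[r] = 2.3810, γ^t·E[r] = 1.562142, running G = 9.781506
t=5: π = [0.2698, 0.3792, 0.1587, 0.1922], E[r] = 2.3810, γ^t·E[r] = 1.405934, running G = 11.187440
t=6: π = [0.2698, 0.3792, 0.1587, 0.1922], E[r] = 2.3810, γ^t·E[r] = 1.265336, running G = 12.452776
t=7: π = [0.2698, 0.3792, 0.1587, 0.1922], E[r] = 2.3810, γ^t·E[r] = 1.138802, running G = 13.591578
t=8: π = [0.2698, 0.3792, 0.1587, 0.1922], E[r] = 2.3810, γ^t·E[r] = 1.024922, running G = 14.616500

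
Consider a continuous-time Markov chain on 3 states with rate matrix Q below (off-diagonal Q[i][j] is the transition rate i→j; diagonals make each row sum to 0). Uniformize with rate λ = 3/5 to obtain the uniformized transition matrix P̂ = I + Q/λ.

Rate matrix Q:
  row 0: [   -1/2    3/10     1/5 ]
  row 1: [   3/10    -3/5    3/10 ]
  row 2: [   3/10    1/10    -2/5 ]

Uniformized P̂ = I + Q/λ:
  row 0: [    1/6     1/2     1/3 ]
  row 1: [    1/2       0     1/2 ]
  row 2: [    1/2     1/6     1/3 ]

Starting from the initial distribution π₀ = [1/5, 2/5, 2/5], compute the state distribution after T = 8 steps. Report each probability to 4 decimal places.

π = [0.3750, 0.2501, 0.3750]

t=0: π = [0.2000, 0.4000, 0.4000]
t=1: π = [0.4333, 0.1667, 0.4000]
t=2: π = [0.3556, 0.2833, 0.3611]
t=3: π = [0.3815, 0.2380, 0.3806]
t=4: π = [0.3728, 0.2542, 0.3730]
t=5: π = [0.3757, 0.2486, 0.3757]
t=6: π = [0.3748, 0.2505, 0.3748]
t=7: π = [0.3751, 0.2498, 0.3751]
t=8: π = [0.3750, 0.2501, 0.3750]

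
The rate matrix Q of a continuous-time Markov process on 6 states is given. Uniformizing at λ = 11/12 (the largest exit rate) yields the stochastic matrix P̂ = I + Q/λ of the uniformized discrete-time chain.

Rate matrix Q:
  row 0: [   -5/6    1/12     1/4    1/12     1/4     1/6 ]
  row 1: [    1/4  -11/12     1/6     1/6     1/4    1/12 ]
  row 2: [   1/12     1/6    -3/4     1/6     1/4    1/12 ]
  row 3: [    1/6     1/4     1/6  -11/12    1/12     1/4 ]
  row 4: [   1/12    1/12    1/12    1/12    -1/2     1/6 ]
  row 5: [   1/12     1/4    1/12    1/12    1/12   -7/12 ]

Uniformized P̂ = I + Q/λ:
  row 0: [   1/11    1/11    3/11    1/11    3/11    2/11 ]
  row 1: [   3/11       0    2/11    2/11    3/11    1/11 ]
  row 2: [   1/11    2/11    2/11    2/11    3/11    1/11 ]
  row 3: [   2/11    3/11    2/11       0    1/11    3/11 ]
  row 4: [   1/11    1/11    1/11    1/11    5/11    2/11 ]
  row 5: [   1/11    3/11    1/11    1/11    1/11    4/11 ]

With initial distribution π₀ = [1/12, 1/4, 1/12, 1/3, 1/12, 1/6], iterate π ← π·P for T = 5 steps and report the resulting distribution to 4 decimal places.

π = [0.1276, 0.1475, 0.1512, 0.1082, 0.2646, 0.2010]

t=0: π = [0.0833, 0.2500, 0.0833, 0.3333, 0.0833, 0.1667]
t=1: π = [0.1667, 0.1667, 0.1667, 0.0909, 0.1970, 0.2121]
t=2: π = [0.1295, 0.1460, 0.1598, 0.1129, 0.2534, 0.1983]
t=3: π = [0.1277, 0.1488, 0.1525, 0.1084, 0.2622, 0.2004]
t=4: π = [0.1278, 0.1474, 0.1514, 0.1084, 0.2643, 0.2007]
t=5: π = [0.1276, 0.1475, 0.1512, 0.1082, 0.2646, 0.2010]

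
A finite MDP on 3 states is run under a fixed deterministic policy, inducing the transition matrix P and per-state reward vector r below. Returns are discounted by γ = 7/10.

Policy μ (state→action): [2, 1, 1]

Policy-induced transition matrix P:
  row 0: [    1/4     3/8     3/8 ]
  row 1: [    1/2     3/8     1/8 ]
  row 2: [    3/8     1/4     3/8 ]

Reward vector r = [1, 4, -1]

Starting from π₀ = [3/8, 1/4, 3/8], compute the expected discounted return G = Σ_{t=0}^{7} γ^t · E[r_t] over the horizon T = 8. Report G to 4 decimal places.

t=0: π = [0.3750, 0.2500, 0.3750], E[r] = 1.0000, γ^t·E[r] = 1.000000, running G = 1.000000
t=1: π = [0.3594, 0.3281, 0.3125], E[r] = 1.3594, γ^t·E[r] = 0.951563, running G = 1.951563
t=2: π = [0.3711, 0.3359, 0.2930], E[r] = 1.4219, γ^t·E[r] = 0.696719, running G = 2.648281
t=3: π = [0.3706, 0.3384, 0.2910], E[r] = 1.4331, γ^t·E[r] = 0.491555, running G = 3.139836
t=4: π = [0.3710, 0.3386, 0.2904], E[r] = 1.4351, γ^t·E[r] = 0.344558, running G = 3.484394
t=5: π = [0.3710, 0.3387, 0.2903], E[r] = 1.4354, γ^t·E[r] = 0.241249, running G = 3.725643
t=6: π = [0.3710, 0.3387, 0.2903], E[r] = 1.4355, γ^t·E[r] = 0.168882, running G = 3.894525
t=7: π = [0.3710, 0.3387, 0.2903], E[r] = 1.4355, γ^t·E[r] = 0.118218, running G = 4.012743

G = 4.0127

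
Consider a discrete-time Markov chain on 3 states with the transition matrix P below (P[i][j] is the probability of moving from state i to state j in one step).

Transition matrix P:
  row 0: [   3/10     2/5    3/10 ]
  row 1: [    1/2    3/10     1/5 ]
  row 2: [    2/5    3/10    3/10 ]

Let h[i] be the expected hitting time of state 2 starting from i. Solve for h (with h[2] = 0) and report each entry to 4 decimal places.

h = [3.7931, 4.1379, 0.0000]

First-step conditioning: h[2] = 0; for i ≠ 2, h[i] = 1 + Σ_k P[i][k]·h[k].
  h[0] = 1 + 3/10·h[0] + 2/5·h[1]
  h[1] = 1 + 1/2·h[0] + 3/10·h[1]
Solving the 2×2 linear system over states ≠ 2 gives exactly h = [110/29, 120/29, 0] (h[2] = 0 is the target).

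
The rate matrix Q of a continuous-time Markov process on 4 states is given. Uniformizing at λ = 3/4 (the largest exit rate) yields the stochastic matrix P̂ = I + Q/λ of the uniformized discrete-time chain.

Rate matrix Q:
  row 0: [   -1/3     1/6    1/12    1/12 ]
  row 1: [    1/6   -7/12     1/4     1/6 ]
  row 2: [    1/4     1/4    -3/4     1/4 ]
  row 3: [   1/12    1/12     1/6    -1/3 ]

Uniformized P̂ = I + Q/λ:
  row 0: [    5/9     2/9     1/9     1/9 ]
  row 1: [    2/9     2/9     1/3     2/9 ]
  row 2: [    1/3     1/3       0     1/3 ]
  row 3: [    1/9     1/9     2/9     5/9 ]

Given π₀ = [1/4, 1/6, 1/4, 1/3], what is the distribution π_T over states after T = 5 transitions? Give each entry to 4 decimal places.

t=0: π = [0.2500, 0.1667, 0.2500, 0.3333]
t=1: π = [0.2963, 0.2130, 0.1574, 0.3333]
t=2: π = [0.3014, 0.2027, 0.1780, 0.3179]
t=3: π = [0.3072, 0.2067, 0.1717, 0.3145]
t=4: π = [0.3087, 0.2064, 0.1729, 0.3120]
t=5: π = [0.3097, 0.2068, 0.1724, 0.3111]

π = [0.3097, 0.2068, 0.1724, 0.3111]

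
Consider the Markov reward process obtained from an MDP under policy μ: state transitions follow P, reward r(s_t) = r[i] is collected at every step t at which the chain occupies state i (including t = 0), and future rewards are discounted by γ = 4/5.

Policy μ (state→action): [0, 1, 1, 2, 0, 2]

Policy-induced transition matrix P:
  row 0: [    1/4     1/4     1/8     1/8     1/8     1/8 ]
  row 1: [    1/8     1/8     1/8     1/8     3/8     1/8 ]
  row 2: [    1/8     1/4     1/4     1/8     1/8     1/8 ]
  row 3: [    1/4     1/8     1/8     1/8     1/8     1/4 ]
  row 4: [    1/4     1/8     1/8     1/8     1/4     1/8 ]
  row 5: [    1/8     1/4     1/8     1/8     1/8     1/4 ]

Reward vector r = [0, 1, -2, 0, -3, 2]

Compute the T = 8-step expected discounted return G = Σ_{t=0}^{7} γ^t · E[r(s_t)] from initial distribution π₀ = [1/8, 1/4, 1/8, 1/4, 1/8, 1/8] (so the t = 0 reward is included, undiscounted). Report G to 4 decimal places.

G = -1.2811

t=0: π = [0.1250, 0.2500, 0.1250, 0.2500, 0.1250, 0.1250], E[r] = -0.1250, γ^t·E[r] = -0.125000, running G = -0.125000
t=1: π = [0.1875, 0.1719, 0.1406, 0.1250, 0.2031, 0.1719], E[r] = -0.3750, γ^t·E[r] = -0.300000, running G = -0.425000
t=2: π = [0.1895, 0.1875, 0.1426, 0.1250, 0.1934, 0.1621], E[r] = -0.3535, γ^t·E[r] = -0.226250, running G = -0.651250
t=3: π = [0.1885, 0.1868, 0.1428, 0.1250, 0.1960, 0.1609], E[r] = -0.3652, γ^t·E[r] = -0.187000, running G = -0.838250
t=4: π = [0.1887, 0.1865, 0.1429, 0.1250, 0.1962, 0.1607], E[r] = -0.3663, γ^t·E[r] = -0.150038, running G = -0.988288
t=5: π = [0.1887, 0.1865, 0.1429, 0.1250, 0.1962, 0.1607], E[r] = -0.3662, γ^t·E[r] = -0.120000, running G = -1.108288
t=6: π = [0.1887, 0.1865, 0.1429, 0.1250, 0.1962, 0.1607], E[r] = -0.3662, γ^t·E[r] = -0.095999, running G = -1.204286
t=7: π = [0.1887, 0.1865, 0.1429, 0.1250, 0.1962, 0.1607], E[r] = -0.3662, γ^t·E[r] = -0.076800, running G = -1.281086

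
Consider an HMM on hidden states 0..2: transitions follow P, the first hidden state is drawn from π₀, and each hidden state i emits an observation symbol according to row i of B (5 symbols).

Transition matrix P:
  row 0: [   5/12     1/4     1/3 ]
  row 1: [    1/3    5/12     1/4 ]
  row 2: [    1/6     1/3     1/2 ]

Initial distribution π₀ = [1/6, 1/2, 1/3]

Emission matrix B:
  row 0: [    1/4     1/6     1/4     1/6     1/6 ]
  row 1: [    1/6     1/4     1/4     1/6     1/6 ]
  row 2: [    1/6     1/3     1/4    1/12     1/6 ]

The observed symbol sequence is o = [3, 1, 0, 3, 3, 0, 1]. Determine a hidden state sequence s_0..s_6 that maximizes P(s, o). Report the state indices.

path = [1, 1, 0, 0, 0, 0, 2]

t=0: δ = [2.778e-02, 8.333e-02, 2.778e-02]  (obs o_0=3)
t=1: δ = [4.630e-03, 8.681e-03, 6.944e-03]  ψ = [1, 1, 1]  (obs o_1=1)
t=2: δ = [7.234e-04, 6.028e-04, 5.787e-04]  ψ = [1, 1, 2]  (obs o_2=0)
t=3: δ = [5.023e-05, 4.186e-05, 2.411e-05]  ψ = [0, 1, 2]  (obs o_3=3)
t=4: δ = [3.489e-06, 2.907e-06, 1.395e-06]  ψ = [0, 1, 0]  (obs o_4=3)
t=5: δ = [3.634e-07, 2.019e-07, 1.938e-07]  ψ = [0, 1, 0]  (obs o_5=0)
t=6: δ = [2.524e-08, 2.271e-08, 4.038e-08]  ψ = [0, 0, 0]  (obs o_6=1)
backtrack: best end state = 2; path = [1, 1, 0, 0, 0, 0, 2]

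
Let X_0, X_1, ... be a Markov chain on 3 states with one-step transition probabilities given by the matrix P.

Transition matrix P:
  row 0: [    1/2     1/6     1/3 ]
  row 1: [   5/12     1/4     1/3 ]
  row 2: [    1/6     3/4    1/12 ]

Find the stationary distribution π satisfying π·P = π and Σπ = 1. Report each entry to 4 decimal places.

π = [0.3818, 0.3515, 0.2667]

Balance equations π_j = Σ_i π_i·P[i][j]:
  π_0 = 1/2·π_0 + 5/12·π_1 + 1/6·π_2
  π_1 = 1/6·π_0 + 1/4·π_1 + 3/4·π_2
  normalize: π_0 + π_1 + π_2 = 1
Solving the linear system gives exactly π = [21/55, 58/165, 4/15].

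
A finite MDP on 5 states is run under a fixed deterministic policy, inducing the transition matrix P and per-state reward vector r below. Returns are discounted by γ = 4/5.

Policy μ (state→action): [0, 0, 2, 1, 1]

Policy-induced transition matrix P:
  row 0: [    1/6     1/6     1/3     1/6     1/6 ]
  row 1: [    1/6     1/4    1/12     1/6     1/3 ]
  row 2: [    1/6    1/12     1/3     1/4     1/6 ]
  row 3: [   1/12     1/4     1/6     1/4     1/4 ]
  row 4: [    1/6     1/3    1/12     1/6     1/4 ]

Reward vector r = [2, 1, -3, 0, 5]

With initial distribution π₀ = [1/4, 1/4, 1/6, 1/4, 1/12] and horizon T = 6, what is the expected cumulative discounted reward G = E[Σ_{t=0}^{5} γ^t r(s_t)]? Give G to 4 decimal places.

t=0: π = [0.2500, 0.2500, 0.1667, 0.2500, 0.0833], E[r] = 0.6667, γ^t·E[r] = 0.666667, running G = 0.666667
t=1: π = [0.1458, 0.2083, 0.2083, 0.2014, 0.2361], E[r] = 1.0556, γ^t·E[r] = 0.844444, running G = 1.511111
t=2: π = [0.1499, 0.2228, 0.1887, 0.2008, 0.2378], E[r] = 1.1458, γ^t·E[r] = 0.733333, running G = 2.244444
t=3: π = [0.1499, 0.2259, 0.1847, 0.1991, 0.2404], E[r] = 1.1734, γ^t·E[r] = 0.600790, running G = 2.845235
t=4: π = [0.1501, 0.2268, 0.1836, 0.1987, 0.2409], E[r] = 1.1808, γ^t·E[r] = 0.483667, running G = 3.328902
t=5: π = [0.1501, 0.2270, 0.1833, 0.1985, 0.2411], E[r] = 1.1827, γ^t·E[r] = 0.387563, running G = 3.716465

G = 3.7165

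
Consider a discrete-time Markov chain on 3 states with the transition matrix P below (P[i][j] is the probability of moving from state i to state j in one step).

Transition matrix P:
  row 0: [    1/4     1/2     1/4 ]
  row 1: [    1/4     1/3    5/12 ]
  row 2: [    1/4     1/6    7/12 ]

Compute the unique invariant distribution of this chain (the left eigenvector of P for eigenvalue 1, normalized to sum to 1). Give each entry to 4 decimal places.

Balance equations π_j = Σ_i π_i·P[i][j]:
  π_0 = 1/4·π_0 + 1/4·π_1 + 1/4·π_2
  π_1 = 1/2·π_0 + 1/3·π_1 + 1/6·π_2
  normalize: π_0 + π_1 + π_2 = 1
Solving the linear system gives exactly π = [1/4, 3/10, 9/20].

π = [0.2500, 0.3000, 0.4500]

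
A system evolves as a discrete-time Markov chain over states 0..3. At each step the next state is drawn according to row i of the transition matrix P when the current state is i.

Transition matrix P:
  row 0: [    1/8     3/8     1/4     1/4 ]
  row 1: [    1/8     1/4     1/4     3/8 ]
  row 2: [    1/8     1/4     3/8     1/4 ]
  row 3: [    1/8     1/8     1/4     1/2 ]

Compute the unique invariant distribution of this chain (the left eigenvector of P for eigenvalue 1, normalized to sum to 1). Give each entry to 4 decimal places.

Balance equations π_j = Σ_i π_i·P[i][j]:
  π_0 = 1/8·π_0 + 1/8·π_1 + 1/8·π_2 + 1/8·π_3
  π_1 = 3/8·π_0 + 1/4·π_1 + 1/4·π_2 + 1/8·π_3
  π_2 = 1/4·π_0 + 1/4·π_1 + 3/8·π_2 + 1/4·π_3
  normalize: π_0 + π_1 + π_2 + π_3 = 1
Solving the linear system gives exactly π = [1/8, 43/196, 2/7, 145/392].

π = [0.1250, 0.2194, 0.2857, 0.3699]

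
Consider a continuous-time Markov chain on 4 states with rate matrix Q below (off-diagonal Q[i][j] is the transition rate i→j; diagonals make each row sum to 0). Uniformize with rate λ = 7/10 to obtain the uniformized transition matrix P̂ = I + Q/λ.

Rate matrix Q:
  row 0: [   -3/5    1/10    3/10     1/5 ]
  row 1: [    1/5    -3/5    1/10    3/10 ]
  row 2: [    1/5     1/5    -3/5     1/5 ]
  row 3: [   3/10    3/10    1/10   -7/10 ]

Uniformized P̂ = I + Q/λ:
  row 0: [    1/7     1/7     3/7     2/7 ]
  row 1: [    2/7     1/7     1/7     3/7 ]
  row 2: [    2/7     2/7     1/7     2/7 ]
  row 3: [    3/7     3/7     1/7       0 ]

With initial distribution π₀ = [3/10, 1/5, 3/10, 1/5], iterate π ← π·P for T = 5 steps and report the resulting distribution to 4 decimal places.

t=0: π = [0.3000, 0.2000, 0.3000, 0.2000]
t=1: π = [0.2714, 0.2429, 0.2286, 0.2571]
t=2: π = [0.2837, 0.2490, 0.2204, 0.2469]
t=3: π = [0.2805, 0.2449, 0.2239, 0.2507]
t=4: π = [0.2815, 0.2465, 0.2230, 0.2491]
t=5: π = [0.2811, 0.2459, 0.2233, 0.2498]

π = [0.2811, 0.2459, 0.2233, 0.2498]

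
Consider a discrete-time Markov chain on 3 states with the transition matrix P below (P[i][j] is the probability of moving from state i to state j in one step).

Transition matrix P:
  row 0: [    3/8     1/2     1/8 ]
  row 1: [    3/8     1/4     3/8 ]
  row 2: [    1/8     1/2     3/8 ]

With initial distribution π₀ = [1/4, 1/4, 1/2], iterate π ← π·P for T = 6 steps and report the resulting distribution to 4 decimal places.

t=0: π = [0.2500, 0.2500, 0.5000]
t=1: π = [0.2500, 0.4375, 0.3125]
t=2: π = [0.2969, 0.3906, 0.3125]
t=3: π = [0.2969, 0.4023, 0.3008]
t=4: π = [0.2998, 0.3994, 0.3008]
t=5: π = [0.2998, 0.4001, 0.3000]
t=6: π = [0.3000, 0.4000, 0.3000]

π = [0.3000, 0.4000, 0.3000]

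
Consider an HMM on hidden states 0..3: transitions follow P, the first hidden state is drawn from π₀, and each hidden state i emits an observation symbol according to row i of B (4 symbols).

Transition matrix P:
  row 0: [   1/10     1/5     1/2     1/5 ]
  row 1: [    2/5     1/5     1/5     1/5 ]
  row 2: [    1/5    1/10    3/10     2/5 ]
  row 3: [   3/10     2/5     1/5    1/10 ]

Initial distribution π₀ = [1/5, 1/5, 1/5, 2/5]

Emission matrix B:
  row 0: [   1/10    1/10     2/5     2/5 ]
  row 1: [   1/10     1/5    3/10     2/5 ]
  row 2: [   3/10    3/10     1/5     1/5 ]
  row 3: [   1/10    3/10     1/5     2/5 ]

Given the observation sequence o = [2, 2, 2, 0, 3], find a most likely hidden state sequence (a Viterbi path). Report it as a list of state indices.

path = [3, 1, 0, 2, 3]

t=0: δ = [8.000e-02, 6.000e-02, 4.000e-02, 8.000e-02]  (obs o_0=2)
t=1: δ = [9.600e-03, 9.600e-03, 8.000e-03, 3.200e-03]  ψ = [1, 3, 0, 0]  (obs o_1=2)
t=2: δ = [1.536e-03, 5.760e-04, 9.600e-04, 6.400e-04]  ψ = [1, 0, 0, 2]  (obs o_2=2)
t=3: δ = [2.304e-05, 3.072e-05, 2.304e-04, 3.840e-05]  ψ = [1, 0, 0, 2]  (obs o_3=0)
t=4: δ = [1.843e-05, 9.216e-06, 1.382e-05, 3.686e-05]  ψ = [2, 2, 2, 2]  (obs o_4=3)
backtrack: best end state = 3; path = [3, 1, 0, 2, 3]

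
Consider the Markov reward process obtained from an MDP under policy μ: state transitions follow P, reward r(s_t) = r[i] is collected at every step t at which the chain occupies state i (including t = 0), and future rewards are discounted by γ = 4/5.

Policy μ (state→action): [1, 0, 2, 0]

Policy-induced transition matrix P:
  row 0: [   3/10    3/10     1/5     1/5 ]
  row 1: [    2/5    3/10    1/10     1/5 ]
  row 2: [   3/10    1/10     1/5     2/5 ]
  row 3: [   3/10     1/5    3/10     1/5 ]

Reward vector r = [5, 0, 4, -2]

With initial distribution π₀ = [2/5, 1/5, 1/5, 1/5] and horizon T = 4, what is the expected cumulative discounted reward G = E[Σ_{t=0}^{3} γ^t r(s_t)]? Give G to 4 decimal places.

t=0: π = [0.4000, 0.2000, 0.2000, 0.2000], E[r] = 2.4000, γ^t·E[r] = 2.400000, running G = 2.400000
t=1: π = [0.3200, 0.2400, 0.2000, 0.2400], E[r] = 1.9200, γ^t·E[r] = 1.536000, running G = 3.936000
t=2: π = [0.3240, 0.2360, 0.2000, 0.2400], E[r] = 1.9400, γ^t·E[r] = 1.241600, running G = 5.177600
t=3: π = [0.3236, 0.2360, 0.2004, 0.2400], E[r] = 1.9396, γ^t·E[r] = 0.993075, running G = 6.170675

G = 6.1707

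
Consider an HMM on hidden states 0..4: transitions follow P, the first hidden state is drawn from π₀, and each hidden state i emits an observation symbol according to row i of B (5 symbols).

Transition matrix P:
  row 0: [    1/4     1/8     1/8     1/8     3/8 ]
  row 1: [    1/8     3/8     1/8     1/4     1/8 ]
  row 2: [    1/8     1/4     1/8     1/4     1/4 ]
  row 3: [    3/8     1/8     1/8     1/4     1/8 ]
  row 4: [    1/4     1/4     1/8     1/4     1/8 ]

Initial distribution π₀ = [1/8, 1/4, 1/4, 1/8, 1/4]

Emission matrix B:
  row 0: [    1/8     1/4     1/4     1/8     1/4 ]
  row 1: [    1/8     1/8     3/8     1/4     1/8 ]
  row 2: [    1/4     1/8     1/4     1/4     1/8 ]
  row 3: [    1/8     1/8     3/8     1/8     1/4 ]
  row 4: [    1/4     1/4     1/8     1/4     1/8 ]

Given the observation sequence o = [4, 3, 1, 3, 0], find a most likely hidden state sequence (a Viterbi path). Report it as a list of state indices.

path = [1, 1, 1, 1, 1]

t=0: δ = [3.125e-02, 3.125e-02, 3.125e-02, 3.125e-02, 3.125e-02]  (obs o_0=4)
t=1: δ = [1.465e-03, 2.930e-03, 9.766e-04, 9.766e-04, 2.930e-03]  ψ = [3, 1, 0, 1, 0]  (obs o_1=3)
t=2: δ = [1.831e-04, 1.373e-04, 4.578e-05, 9.155e-05, 1.373e-04]  ψ = [4, 1, 1, 1, 0]  (obs o_2=1)
t=3: δ = [5.722e-06, 1.287e-05, 5.722e-06, 4.292e-06, 1.717e-05]  ψ = [0, 1, 0, 1, 0]  (obs o_3=3)
t=4: δ = [5.364e-07, 6.035e-07, 5.364e-07, 5.364e-07, 5.364e-07]  ψ = [4, 1, 4, 4, 0]  (obs o_4=0)
backtrack: best end state = 1; path = [1, 1, 1, 1, 1]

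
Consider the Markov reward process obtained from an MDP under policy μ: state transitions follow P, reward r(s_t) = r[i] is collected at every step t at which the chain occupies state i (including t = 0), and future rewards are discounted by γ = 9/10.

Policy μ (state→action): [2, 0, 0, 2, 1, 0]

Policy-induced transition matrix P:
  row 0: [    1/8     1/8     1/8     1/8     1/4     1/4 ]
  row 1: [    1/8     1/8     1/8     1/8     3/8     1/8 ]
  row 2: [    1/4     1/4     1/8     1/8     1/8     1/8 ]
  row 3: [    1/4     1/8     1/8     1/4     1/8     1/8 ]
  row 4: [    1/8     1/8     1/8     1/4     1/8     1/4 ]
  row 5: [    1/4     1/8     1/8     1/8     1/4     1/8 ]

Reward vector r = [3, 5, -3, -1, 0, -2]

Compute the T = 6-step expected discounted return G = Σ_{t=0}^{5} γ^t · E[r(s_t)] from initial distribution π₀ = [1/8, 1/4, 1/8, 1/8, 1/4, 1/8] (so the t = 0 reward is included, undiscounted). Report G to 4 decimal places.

t=0: π = [0.1250, 0.2500, 0.1250, 0.1250, 0.2500, 0.1250], E[r] = 0.8750, γ^t·E[r] = 0.875000, running G = 0.875000
t=1: π = [0.1719, 0.1406, 0.1250, 0.1719, 0.2188, 0.1719], E[r] = 0.3281, γ^t·E[r] = 0.295313, running G = 1.170313
t=2: π = [0.1836, 0.1406, 0.1250, 0.1738, 0.2031, 0.1738], E[r] = 0.3574, γ^t·E[r] = 0.289512, running G = 1.459824
t=3: π = [0.1841, 0.1406, 0.1250, 0.1721, 0.2048, 0.1733], E[r] = 0.3616, γ^t·E[r] = 0.263586, running G = 1.723410
t=4: π = [0.1838, 0.1406, 0.1250, 0.1721, 0.2048, 0.1736], E[r] = 0.3602, γ^t·E[r] = 0.236327, running G = 1.959737
t=5: π = [0.1838, 0.1406, 0.1250, 0.1721, 0.2048, 0.1736], E[r] = 0.3604, γ^t·E[r] = 0.212795, running G = 2.172532

G = 2.1725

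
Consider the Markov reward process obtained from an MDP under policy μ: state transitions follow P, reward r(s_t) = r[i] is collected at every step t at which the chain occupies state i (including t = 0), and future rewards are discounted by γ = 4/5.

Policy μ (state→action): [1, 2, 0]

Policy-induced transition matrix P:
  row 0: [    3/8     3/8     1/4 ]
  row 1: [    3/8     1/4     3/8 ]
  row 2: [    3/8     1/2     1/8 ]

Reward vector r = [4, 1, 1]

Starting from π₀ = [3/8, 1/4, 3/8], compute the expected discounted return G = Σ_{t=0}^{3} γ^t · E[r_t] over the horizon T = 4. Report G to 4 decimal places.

t=0: π = [0.3750, 0.2500, 0.3750], E[r] = 2.1250, γ^t·E[r] = 2.125000, running G = 2.125000
t=1: π = [0.3750, 0.3906, 0.2344], E[r] = 2.1250, γ^t·E[r] = 1.700000, running G = 3.825000
t=2: π = [0.3750, 0.3555, 0.2695], E[r] = 2.1250, γ^t·E[r] = 1.360000, running G = 5.185000
t=3: π = [0.3750, 0.3643, 0.2607], E[r] = 2.1250, γ^t·E[r] = 1.088000, running G = 6.273000

G = 6.2730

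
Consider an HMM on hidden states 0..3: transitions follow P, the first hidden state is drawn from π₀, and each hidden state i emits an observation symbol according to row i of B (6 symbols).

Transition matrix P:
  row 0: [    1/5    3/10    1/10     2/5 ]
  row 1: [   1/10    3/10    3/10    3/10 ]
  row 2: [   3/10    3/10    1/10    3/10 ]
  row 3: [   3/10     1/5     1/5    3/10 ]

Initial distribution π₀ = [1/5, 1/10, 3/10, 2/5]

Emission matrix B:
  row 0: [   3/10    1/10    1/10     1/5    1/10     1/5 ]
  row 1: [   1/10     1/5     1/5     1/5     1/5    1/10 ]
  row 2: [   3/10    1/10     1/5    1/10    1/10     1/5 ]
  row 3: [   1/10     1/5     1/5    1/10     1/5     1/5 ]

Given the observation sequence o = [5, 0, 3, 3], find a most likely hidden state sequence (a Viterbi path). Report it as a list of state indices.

path = [3, 0, 1, 1]

t=0: δ = [4.000e-02, 1.000e-02, 6.000e-02, 8.000e-02]  (obs o_0=5)
t=1: δ = [7.200e-03, 1.800e-03, 4.800e-03, 2.400e-03]  ψ = [3, 2, 3, 3]  (obs o_1=0)
t=2: δ = [2.880e-04, 4.320e-04, 7.200e-05, 2.880e-04]  ψ = [0, 0, 0, 0]  (obs o_2=3)
t=3: δ = [1.728e-05, 2.592e-05, 1.296e-05, 1.296e-05]  ψ = [3, 1, 1, 1]  (obs o_3=3)
backtrack: best end state = 1; path = [3, 0, 1, 1]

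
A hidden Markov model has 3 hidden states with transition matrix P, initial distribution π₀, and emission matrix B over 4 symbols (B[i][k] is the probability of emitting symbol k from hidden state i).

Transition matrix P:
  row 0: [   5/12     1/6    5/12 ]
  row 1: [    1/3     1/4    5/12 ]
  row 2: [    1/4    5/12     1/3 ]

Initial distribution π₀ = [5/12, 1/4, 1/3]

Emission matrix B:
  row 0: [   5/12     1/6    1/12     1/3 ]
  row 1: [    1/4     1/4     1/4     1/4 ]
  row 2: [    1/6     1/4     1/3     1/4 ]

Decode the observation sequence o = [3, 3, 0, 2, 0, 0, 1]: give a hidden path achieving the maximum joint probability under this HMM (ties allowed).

t=0: δ = [1.389e-01, 6.250e-02, 8.333e-02]  (obs o_0=3)
t=1: δ = [1.929e-02, 8.681e-03, 1.447e-02]  ψ = [0, 2, 0]  (obs o_1=3)
t=2: δ = [3.349e-03, 1.507e-03, 1.340e-03]  ψ = [0, 2, 0]  (obs o_2=0)
t=3: δ = [1.163e-04, 1.395e-04, 4.651e-04]  ψ = [0, 0, 0]  (obs o_3=2)
t=4: δ = [4.845e-05, 4.845e-05, 2.584e-05]  ψ = [2, 2, 2]  (obs o_4=0)
t=5: δ = [8.412e-06, 3.028e-06, 3.365e-06]  ψ = [0, 1, 0]  (obs o_5=0)
t=6: δ = [5.841e-07, 3.505e-07, 8.762e-07]  ψ = [0, 0, 0]  (obs o_6=1)
backtrack: best end state = 2; path = [0, 0, 0, 2, 0, 0, 2]

path = [0, 0, 0, 2, 0, 0, 2]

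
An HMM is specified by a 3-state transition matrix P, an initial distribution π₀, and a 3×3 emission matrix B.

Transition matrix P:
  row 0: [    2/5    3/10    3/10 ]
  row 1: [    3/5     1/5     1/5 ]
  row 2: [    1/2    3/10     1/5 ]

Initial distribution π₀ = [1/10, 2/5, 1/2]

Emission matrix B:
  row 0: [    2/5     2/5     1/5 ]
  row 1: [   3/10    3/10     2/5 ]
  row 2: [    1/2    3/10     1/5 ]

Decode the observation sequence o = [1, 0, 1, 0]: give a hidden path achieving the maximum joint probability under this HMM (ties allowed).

path = [2, 0, 0, 0]

t=0: δ = [4.000e-02, 1.200e-01, 1.500e-01]  (obs o_0=1)
t=1: δ = [3.000e-02, 1.350e-02, 1.500e-02]  ψ = [2, 2, 2]  (obs o_1=0)
t=2: δ = [4.800e-03, 2.700e-03, 2.700e-03]  ψ = [0, 0, 0]  (obs o_2=1)
t=3: δ = [7.680e-04, 4.320e-04, 7.200e-04]  ψ = [0, 0, 0]  (obs o_3=0)
backtrack: best end state = 0; path = [2, 0, 0, 0]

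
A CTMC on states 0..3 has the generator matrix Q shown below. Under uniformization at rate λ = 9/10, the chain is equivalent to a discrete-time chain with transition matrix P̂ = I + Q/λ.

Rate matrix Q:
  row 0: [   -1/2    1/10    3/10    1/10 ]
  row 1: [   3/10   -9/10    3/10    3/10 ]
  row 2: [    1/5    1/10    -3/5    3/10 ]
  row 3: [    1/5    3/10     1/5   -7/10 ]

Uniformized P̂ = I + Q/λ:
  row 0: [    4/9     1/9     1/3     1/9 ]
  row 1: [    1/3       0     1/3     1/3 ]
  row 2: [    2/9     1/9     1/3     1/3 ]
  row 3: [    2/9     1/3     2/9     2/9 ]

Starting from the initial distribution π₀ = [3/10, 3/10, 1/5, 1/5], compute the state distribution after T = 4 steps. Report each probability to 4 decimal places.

π = [0.3068, 0.1480, 0.3068, 0.2385]

t=0: π = [0.3000, 0.3000, 0.2000, 0.2000]
t=1: π = [0.3222, 0.1222, 0.3111, 0.2444]
t=2: π = [0.3074, 0.1519, 0.3062, 0.2346]
t=3: π = [0.3074, 0.1464, 0.3073, 0.2390]
t=4: π = [0.3068, 0.1480, 0.3068, 0.2385]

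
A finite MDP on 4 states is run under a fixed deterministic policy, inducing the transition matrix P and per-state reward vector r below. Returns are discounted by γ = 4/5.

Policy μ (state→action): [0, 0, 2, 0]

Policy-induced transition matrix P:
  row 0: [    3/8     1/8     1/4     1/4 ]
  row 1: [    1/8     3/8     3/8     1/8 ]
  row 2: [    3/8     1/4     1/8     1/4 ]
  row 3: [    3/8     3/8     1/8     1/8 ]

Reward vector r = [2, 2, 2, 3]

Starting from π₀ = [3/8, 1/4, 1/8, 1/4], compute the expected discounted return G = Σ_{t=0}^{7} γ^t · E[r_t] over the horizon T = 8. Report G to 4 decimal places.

t=0: π = [0.3750, 0.2500, 0.1250, 0.2500], E[r] = 2.2500, γ^t·E[r] = 2.250000, running G = 2.250000
t=1: π = [0.3125, 0.2656, 0.2344, 0.1875], E[r] = 2.1875, γ^t·E[r] = 1.750000, running G = 4.000000
t=2: π = [0.3086, 0.2676, 0.2305, 0.1934], E[r] = 2.1934, γ^t·E[r] = 1.403750, running G = 5.403750
t=3: π = [0.3081, 0.2690, 0.2305, 0.1924], E[r] = 2.1924, γ^t·E[r] = 1.122500, running G = 6.526250
t=4: π = [0.3077, 0.2692, 0.2308, 0.1923], E[r] = 2.1923, γ^t·E[r] = 0.897975, running G = 7.424225
t=5: π = [0.3077, 0.2692, 0.2308, 0.1923], E[r] = 2.1923, γ^t·E[r] = 0.718378, running G = 8.142603
t=6: π = [0.3077, 0.2692, 0.2308, 0.1923], E[r] = 2.1923, γ^t·E[r] = 0.574701, running G = 8.717303
t=7: π = [0.3077, 0.2692, 0.2308, 0.1923], E[r] = 2.1923, γ^t·E[r] = 0.459760, running G = 9.177063

G = 9.1771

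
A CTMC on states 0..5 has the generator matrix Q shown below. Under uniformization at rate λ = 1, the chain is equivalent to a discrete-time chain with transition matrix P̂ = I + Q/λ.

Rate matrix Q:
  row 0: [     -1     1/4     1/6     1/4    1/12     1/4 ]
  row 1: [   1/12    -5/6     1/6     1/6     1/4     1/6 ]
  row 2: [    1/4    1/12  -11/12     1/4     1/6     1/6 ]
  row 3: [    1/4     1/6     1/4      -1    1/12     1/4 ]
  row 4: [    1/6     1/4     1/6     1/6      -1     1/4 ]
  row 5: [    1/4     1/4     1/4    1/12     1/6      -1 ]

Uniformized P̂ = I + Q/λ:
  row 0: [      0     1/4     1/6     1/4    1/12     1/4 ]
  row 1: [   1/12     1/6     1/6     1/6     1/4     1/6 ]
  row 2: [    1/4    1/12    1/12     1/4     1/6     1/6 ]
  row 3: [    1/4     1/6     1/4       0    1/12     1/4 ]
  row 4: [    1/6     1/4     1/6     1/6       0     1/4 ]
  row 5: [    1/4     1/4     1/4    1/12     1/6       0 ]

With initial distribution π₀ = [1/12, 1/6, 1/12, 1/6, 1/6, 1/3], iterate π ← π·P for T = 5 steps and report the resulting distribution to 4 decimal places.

t=0: π = [0.0833, 0.1667, 0.0833, 0.1667, 0.1667, 0.3333]
t=1: π = [0.1875, 0.2083, 0.2014, 0.1250, 0.1319, 0.1458]
t=2: π = [0.1574, 0.1887, 0.1725, 0.1661, 0.1360, 0.1794]
t=3: π = [0.1679, 0.1917, 0.1811, 0.1515, 0.1328, 0.1751]
t=4: π = [0.1650, 0.1912, 0.1788, 0.1559, 0.1339, 0.1752]
t=5: π = [0.1657, 0.1913, 0.1794, 0.1547, 0.1335, 0.1754]

π = [0.1657, 0.1913, 0.1794, 0.1547, 0.1335, 0.1754]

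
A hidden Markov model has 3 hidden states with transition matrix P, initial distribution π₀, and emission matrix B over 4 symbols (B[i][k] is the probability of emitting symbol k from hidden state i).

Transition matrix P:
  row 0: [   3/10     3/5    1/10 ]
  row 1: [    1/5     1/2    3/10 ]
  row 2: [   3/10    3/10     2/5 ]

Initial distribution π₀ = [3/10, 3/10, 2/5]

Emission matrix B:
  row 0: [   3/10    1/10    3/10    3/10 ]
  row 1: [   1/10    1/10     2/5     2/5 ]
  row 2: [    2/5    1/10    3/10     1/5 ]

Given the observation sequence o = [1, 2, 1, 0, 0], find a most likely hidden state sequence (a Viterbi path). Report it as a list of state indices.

t=0: δ = [3.000e-02, 3.000e-02, 4.000e-02]  (obs o_0=1)
t=1: δ = [3.600e-03, 7.200e-03, 4.800e-03]  ψ = [2, 0, 2]  (obs o_1=2)
t=2: δ = [1.440e-04, 3.600e-04, 2.160e-04]  ψ = [1, 1, 1]  (obs o_2=1)
t=3: δ = [2.160e-05, 1.800e-05, 4.320e-05]  ψ = [1, 1, 1]  (obs o_3=0)
t=4: δ = [3.888e-06, 1.296e-06, 6.912e-06]  ψ = [2, 0, 2]  (obs o_4=0)
backtrack: best end state = 2; path = [0, 1, 1, 2, 2]

path = [0, 1, 1, 2, 2]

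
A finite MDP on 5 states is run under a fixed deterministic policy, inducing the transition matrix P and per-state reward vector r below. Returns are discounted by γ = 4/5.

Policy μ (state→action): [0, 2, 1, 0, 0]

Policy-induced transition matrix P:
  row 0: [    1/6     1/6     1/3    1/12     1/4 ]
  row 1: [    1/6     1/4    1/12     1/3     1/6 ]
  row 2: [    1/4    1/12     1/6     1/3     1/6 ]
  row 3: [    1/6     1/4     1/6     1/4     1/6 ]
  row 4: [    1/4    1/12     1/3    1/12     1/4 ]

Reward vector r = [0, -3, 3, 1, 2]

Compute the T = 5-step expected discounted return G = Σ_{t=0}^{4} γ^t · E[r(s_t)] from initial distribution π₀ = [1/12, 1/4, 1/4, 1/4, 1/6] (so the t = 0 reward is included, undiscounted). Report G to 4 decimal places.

t=0: π = [0.0833, 0.2500, 0.2500, 0.2500, 0.1667], E[r] = 0.5833, γ^t·E[r] = 0.583333, running G = 0.583333
t=1: π = [0.2014, 0.1736, 0.1875, 0.2500, 0.1875], E[r] = 0.6667, γ^t·E[r] = 0.533333, running G = 1.116667
t=2: π = [0.1979, 0.1707, 0.2170, 0.2153, 0.1991], E[r] = 0.7523, γ^t·E[r] = 0.481481, running G = 1.598148
t=3: π = [0.2013, 0.1642, 0.2186, 0.2161, 0.1997], E[r] = 0.7790, γ^t·E[r] = 0.398840, running G = 1.996988
t=4: π = [0.2015, 0.1635, 0.2198, 0.2150, 0.2001], E[r] = 0.7842, γ^t·E[r] = 0.321228, running G = 2.318216

G = 2.3182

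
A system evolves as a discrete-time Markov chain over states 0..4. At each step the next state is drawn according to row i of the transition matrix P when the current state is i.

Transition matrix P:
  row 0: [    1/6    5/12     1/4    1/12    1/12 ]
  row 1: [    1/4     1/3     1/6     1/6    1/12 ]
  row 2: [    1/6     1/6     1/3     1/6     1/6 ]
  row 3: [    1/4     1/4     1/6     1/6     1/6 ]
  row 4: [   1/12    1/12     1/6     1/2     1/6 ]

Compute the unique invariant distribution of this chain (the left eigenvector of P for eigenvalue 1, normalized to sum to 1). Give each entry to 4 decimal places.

Balance equations π_j = Σ_i π_i·P[i][j]:
  π_0 = 1/6·π_0 + 1/4·π_1 + 1/6·π_2 + 1/4·π_3 + 1/12·π_4
  π_1 = 5/12·π_0 + 1/3·π_1 + 1/6·π_2 + 1/4·π_3 + 1/12·π_4
  π_2 = 1/4·π_0 + 1/6·π_1 + 1/3·π_2 + 1/6·π_3 + 1/6·π_4
  π_3 = 1/12·π_0 + 1/6·π_1 + 1/6·π_2 + 1/6·π_3 + 1/2·π_4
  normalize: π_0 + π_1 + π_2 + π_3 + π_4 = 1
Solving the linear system gives exactly π = [814/4193, 1110/4193, 920/4193, 1621/8386, 1077/8386].

π = [0.1941, 0.2647, 0.2194, 0.1933, 0.1284]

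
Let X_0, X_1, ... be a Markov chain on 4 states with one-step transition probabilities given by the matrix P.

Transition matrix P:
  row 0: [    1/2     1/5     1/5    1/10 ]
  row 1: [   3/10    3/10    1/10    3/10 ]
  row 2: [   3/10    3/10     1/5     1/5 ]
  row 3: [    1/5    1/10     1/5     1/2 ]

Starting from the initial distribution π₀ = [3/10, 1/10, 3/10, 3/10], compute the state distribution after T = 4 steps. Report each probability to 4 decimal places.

t=0: π = [0.3000, 0.1000, 0.3000, 0.3000]
t=1: π = [0.3300, 0.2100, 0.1900, 0.2700]
t=2: π = [0.3390, 0.2130, 0.1790, 0.2690]
t=3: π = [0.3409, 0.2123, 0.1787, 0.2681]
t=4: π = [0.3414, 0.2123, 0.1788, 0.2676]

π = [0.3414, 0.2123, 0.1788, 0.2676]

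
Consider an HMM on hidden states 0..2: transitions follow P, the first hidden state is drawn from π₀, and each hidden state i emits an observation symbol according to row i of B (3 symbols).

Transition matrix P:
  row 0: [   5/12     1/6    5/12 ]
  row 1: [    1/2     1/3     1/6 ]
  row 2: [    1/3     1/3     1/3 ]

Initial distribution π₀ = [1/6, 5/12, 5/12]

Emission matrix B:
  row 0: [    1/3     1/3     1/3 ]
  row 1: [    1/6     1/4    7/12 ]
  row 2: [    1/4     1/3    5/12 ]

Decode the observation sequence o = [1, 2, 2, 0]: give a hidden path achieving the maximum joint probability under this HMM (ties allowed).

path = [2, 1, 1, 0]

t=0: δ = [5.556e-02, 1.042e-01, 1.389e-01]  (obs o_0=1)
t=1: δ = [1.736e-02, 2.701e-02, 1.929e-02]  ψ = [1, 2, 2]  (obs o_1=2)
t=2: δ = [4.501e-03, 5.251e-03, 3.014e-03]  ψ = [1, 1, 0]  (obs o_2=2)
t=3: δ = [8.752e-04, 2.917e-04, 4.689e-04]  ψ = [1, 1, 0]  (obs o_3=0)
backtrack: best end state = 0; path = [2, 1, 1, 0]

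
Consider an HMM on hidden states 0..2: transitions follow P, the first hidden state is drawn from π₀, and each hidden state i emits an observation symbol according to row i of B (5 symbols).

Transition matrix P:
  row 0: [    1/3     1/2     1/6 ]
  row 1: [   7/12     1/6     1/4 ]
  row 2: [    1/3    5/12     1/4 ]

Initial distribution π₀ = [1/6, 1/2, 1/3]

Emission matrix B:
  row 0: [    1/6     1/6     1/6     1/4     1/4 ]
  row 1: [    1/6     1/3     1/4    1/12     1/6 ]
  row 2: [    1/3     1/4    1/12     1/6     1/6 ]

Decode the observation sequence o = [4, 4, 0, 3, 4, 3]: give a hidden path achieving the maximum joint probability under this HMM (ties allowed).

path = [1, 0, 1, 0, 1, 0]

t=0: δ = [4.167e-02, 8.333e-02, 5.556e-02]  (obs o_0=4)
t=1: δ = [1.215e-02, 3.858e-03, 3.472e-03]  ψ = [1, 2, 1]  (obs o_1=4)
t=2: δ = [6.752e-04, 1.013e-03, 6.752e-04]  ψ = [0, 0, 0]  (obs o_2=0)
t=3: δ = [1.477e-04, 2.813e-05, 4.220e-05]  ψ = [1, 0, 1]  (obs o_3=3)
t=4: δ = [1.231e-05, 1.231e-05, 4.103e-06]  ψ = [0, 0, 0]  (obs o_4=4)
t=5: δ = [1.795e-06, 5.128e-07, 5.128e-07]  ψ = [1, 0, 1]  (obs o_5=3)
backtrack: best end state = 0; path = [1, 0, 1, 0, 1, 0]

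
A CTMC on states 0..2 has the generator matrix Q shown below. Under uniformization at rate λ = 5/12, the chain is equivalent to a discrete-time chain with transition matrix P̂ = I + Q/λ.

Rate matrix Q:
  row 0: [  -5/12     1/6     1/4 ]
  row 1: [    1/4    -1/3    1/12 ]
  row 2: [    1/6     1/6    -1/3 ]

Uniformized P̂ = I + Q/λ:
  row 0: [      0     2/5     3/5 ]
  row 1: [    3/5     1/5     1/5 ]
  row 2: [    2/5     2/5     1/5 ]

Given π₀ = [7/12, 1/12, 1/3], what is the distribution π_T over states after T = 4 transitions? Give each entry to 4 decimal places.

π = [0.3457, 0.3329, 0.3213]

t=0: π = [0.5833, 0.0833, 0.3333]
t=1: π = [0.1833, 0.3833, 0.4333]
t=2: π = [0.4033, 0.3233, 0.2733]
t=3: π = [0.3033, 0.3353, 0.3613]
t=4: π = [0.3457, 0.3329, 0.3213]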